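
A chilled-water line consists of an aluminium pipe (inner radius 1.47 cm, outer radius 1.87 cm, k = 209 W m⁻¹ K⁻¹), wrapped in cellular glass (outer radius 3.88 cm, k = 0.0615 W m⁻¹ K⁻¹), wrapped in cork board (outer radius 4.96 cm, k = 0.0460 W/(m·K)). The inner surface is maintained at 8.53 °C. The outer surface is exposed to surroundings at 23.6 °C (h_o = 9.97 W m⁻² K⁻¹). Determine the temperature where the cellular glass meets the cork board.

Resistance network (inner→outer):
  R'_aluminium = ln(0.0187/0.0147)/(2πk) = 0.2407/(2π·209) = 1.833×10^-4 m·K/W
  R'_cellular glass = ln(0.0388/0.0187)/(2πk) = 0.7299/(2π·0.0615) = 1.889 m·K/W
  R'_cork board = ln(0.0496/0.0388)/(2πk) = 0.2456/(2π·0.0460) = 0.8496 m·K/W
  R'_conv,out = 1/(2πr h) = 1/(2π·0.0496·9.97) = 0.3218 m·K/W
ΣR = 1.833×10^-4 + 1.889 + 0.8496 + 0.3218 = 3.061 m·K/W
Q' = ΔT/ΣR = (8.53 °C − 23.6 °C)/3.061 = -4.923 W/m
From the inner boundary to the cellular glass/cork board interface, ΣR_partial = 1.889 m·K/W.
T_interface = T_in − Q'·ΣR_partial = 8.53 °C − (-4.923)(1.889) = 17.8 °C

T = 17.8 °C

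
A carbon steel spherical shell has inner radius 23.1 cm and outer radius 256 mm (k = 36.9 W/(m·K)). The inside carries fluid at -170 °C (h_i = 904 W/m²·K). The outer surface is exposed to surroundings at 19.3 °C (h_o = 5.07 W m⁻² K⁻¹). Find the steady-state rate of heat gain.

Q = 782 W

Series thermal resistances, inner to outer:
  R_conv,in = 1/(4πr²h) = 1/(4π·0.231²·904) = 0.001650 K/W
  R_carbon steel = (1/0.231 − 1/0.256)/(4πk) = 0.4228/(4π·36.9) = 9.117×10^-4 K/W
  R_conv,out = 1/(4πr²h) = 1/(4π·0.256²·5.07) = 0.2395 K/W
ΣR = 0.001650 + 9.117×10^-4 + 0.2395 = 0.2421 K/W
Q = ΔT/ΣR = (-170 °C − 19.3 °C)/0.2421 = -782 W
(Negative Q ⇒ heat flows inward; heat gain = 782 W.)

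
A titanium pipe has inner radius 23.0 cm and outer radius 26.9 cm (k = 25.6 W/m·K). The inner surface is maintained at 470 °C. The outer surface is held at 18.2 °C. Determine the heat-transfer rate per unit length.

Q' = 2πk·ΔT/ln(r₂/r₁) = 2π × 25.6 × 451.8 / ln(0.269/0.230) = 4.64×10^5 W/m

Q' = 464 kW/m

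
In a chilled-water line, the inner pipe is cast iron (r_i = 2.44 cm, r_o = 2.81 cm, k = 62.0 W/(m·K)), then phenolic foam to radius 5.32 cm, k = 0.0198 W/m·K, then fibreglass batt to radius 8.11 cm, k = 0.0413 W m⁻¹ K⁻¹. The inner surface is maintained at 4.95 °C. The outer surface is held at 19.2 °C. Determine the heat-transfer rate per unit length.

Resistance network (inner→outer):
  R'_cast iron = ln(0.0281/0.0244)/(2πk) = 0.1412/(2π·62.0) = 3.624×10^-4 m·K/W
  R'_phenolic foam = ln(0.0532/0.0281)/(2πk) = 0.6383/(2π·0.0198) = 5.131 m·K/W
  R'_fibreglass batt = ln(0.0811/0.0532)/(2πk) = 0.4216/(2π·0.0413) = 1.625 m·K/W
ΣR = 3.624×10^-4 + 5.131 + 1.625 = 6.756 m·K/W
Q' = ΔT/ΣR = (4.95 °C − 19.2 °C)/6.756 = -2.11 W/m
(Negative Q' ⇒ heat flows inward; heat gain = 2.11 W/m.)

Q' = 2.11 W/m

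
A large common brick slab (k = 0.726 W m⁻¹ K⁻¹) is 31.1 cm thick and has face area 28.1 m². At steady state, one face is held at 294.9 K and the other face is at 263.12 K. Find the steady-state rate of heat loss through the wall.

Q = kA·ΔT/L = 0.726 × 28.1 × |294.9 K − 263.12 K| / 0.311 = 2080 W

Q = 2080 W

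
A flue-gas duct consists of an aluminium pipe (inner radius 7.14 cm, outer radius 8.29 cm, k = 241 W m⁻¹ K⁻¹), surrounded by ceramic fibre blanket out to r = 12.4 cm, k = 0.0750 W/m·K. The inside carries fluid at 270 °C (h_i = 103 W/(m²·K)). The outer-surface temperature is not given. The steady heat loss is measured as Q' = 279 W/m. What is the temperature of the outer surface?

Series resistances:
  R'_conv,in = 1/(2πr h) = 1/(2π·0.0714·103) = 0.02164 m·K/W
  R'_aluminium = ln(0.0829/0.0714)/(2πk) = 0.1493/(2π·241) = 9.862×10^-5 m·K/W
  R'_ceramic fibre blanket = ln(0.124/0.0829)/(2πk) = 0.4026/(2π·0.0750) = 0.8544 m·K/W
ΣR = 0.8762 m·K/W
ΔT = Q'·ΣR = 279 × 0.8762 = 244.5 K
Heat flows outward, so T_out = T_in − ΔT = 270 − 244.5 = 25.5 °C

T_out = 25.5 °C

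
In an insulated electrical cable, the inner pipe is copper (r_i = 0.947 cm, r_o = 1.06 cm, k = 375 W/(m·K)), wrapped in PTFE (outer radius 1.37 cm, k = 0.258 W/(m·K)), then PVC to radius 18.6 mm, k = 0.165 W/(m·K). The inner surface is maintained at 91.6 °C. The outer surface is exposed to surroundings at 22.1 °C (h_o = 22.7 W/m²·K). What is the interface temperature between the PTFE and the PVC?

T = 78.3 °C

Series thermal resistances, inner to outer:
  R'_copper = ln(0.0106/0.00947)/(2πk) = 0.1127/(2π·375) = 4.784×10^-5 m·K/W
  R'_PTFE = ln(0.0137/0.0106)/(2πk) = 0.2565/(2π·0.258) = 0.1583 m·K/W
  R'_PVC = ln(0.0186/0.0137)/(2πk) = 0.3058/(2π·0.165) = 0.2949 m·K/W
  R'_conv,out = 1/(2πr h) = 1/(2π·0.0186·22.7) = 0.3769 m·K/W
ΣR = 4.784×10^-5 + 0.1583 + 0.2949 + 0.3769 = 0.8301 m·K/W
Q' = ΔT/ΣR = (91.6 °C − 22.1 °C)/0.8301 = 83.72 W/m
From the inner boundary to the PTFE/PVC interface, ΣR_partial = 0.1583 m·K/W.
T_interface = T_in − Q'·ΣR_partial = 91.6 °C − (83.72)(0.1583) = 78.3 °C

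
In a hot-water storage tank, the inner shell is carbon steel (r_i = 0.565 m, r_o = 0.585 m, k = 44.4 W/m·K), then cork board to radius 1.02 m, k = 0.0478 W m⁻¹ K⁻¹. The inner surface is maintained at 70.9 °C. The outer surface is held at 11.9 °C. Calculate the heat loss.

Q = 48.6 W

Resistance network (inner→outer):
  R_carbon steel = (1/0.565 − 1/0.585)/(4πk) = 0.06051/(4π·44.4) = 1.085×10^-4 K/W
  R_cork board = (1/0.585 − 1/1.02)/(4πk) = 0.7290/(4π·0.0478) = 1.214 K/W
ΣR = 1.085×10^-4 + 1.214 = 1.214 K/W
Q = ΔT/ΣR = (70.9 °C − 11.9 °C)/1.214 = 48.6 W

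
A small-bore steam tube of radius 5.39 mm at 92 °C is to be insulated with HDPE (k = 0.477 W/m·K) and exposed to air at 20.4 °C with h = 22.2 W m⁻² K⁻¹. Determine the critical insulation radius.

For a cylinder, r_cr = k_ins/h = 0.477/22.2 = 0.0215 m = 2.15 cm

r_cr = 2.15 cm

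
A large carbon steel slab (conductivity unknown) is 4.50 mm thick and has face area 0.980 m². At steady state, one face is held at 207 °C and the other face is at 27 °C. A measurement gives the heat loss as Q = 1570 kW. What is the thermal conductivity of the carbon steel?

ΣR = ΔT/Q = |207 − 27|/1.57×10^6 = 1.146×10^-4 K/W
L/(kA) = 1.146×10^-4 ⇒ k = 0.00450/(1.146×10^-4·0.980) = 40.1 W/m·K

k = 40.1 W/m·K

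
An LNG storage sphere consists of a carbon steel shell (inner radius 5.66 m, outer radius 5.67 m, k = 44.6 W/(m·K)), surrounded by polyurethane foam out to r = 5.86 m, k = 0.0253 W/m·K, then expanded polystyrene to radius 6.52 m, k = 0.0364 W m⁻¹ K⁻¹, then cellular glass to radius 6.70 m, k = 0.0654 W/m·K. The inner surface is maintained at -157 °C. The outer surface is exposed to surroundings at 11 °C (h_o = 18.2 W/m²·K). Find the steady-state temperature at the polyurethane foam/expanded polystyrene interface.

T = -107 °C

Resistance network (inner→outer):
  R_carbon steel = (1/5.66 − 1/5.67)/(4πk) = 3.116×10^-4/(4π·44.6) = 5.560×10^-7 K/W
  R_polyurethane foam = (1/5.67 − 1/5.86)/(4πk) = 0.005718/(4π·0.0253) = 0.01799 K/W
  R_expanded polystyrene = (1/5.86 − 1/6.52)/(4πk) = 0.01727/(4π·0.0364) = 0.03776 K/W
  R_cellular glass = (1/6.52 − 1/6.70)/(4πk) = 0.004121/(4π·0.0654) = 0.005014 K/W
  R_conv,out = 1/(4πr²h) = 1/(4π·6.70²·18.2) = 9.740×10^-5 K/W
ΣR = 5.560×10^-7 + 0.01799 + 0.03776 + 0.005014 + 9.740×10^-5 = 0.06086 K/W
Q = ΔT/ΣR = (-157 °C − 11 °C)/0.06086 = -2760 W
From the inner boundary to the polyurethane foam/expanded polystyrene interface, ΣR_partial = 0.01799 K/W.
T_interface = T_in − Q·ΣR_partial = -157 °C − (-2760)(0.01799) = -107 °C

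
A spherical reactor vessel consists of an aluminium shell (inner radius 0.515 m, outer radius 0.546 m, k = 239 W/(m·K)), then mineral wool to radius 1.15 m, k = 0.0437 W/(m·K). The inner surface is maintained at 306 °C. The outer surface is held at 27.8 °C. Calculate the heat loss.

Q = 159 W

Series thermal resistances, inner to outer:
  R_aluminium = (1/0.515 − 1/0.546)/(4πk) = 0.1102/(4π·239) = 3.671×10^-5 K/W
  R_mineral wool = (1/0.546 − 1/1.15)/(4πk) = 0.9619/(4π·0.0437) = 1.752 K/W
ΣR = 3.671×10^-5 + 1.752 = 1.752 K/W
Q = ΔT/ΣR = (306 °C − 27.8 °C)/1.752 = 159 W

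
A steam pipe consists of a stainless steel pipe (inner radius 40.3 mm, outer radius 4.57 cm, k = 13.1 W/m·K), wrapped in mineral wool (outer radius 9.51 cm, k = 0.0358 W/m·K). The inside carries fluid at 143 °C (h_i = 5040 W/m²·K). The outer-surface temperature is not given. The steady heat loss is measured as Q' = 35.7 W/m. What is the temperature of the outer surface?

T_out = 26.6 °C

Series resistances:
  R'_conv,in = 1/(2πr h) = 1/(2π·0.0403·5040) = 7.836×10^-4 m·K/W
  R'_stainless steel = ln(0.0457/0.0403)/(2πk) = 0.1257/(2π·13.1) = 0.001528 m·K/W
  R'_mineral wool = ln(0.0951/0.0457)/(2πk) = 0.7328/(2π·0.0358) = 3.258 m·K/W
ΣR = 3.260 m·K/W
ΔT = Q'·ΣR = 35.7 × 3.260 = 116.4 K
Heat flows outward, so T_out = T_in − ΔT = 143 − 116.4 = 26.6 °C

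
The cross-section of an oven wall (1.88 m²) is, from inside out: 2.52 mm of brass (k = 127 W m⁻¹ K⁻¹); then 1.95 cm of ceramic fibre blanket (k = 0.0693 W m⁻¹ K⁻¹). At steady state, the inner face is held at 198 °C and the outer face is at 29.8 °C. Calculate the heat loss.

Q = 1120 W

Resistance network (inner→outer):
  R_brass = L/(kA) = 0.00252/(127·1.88) = 1.055×10^-5 K/W
  R_ceramic fibre blanket = L/(kA) = 0.0195/(0.0693·1.88) = 0.1497 K/W
ΣR = 1.055×10^-5 + 0.1497 = 0.1497 K/W
Q = ΔT/ΣR = (198 °C − 29.8 °C)/0.1497 = 1120 W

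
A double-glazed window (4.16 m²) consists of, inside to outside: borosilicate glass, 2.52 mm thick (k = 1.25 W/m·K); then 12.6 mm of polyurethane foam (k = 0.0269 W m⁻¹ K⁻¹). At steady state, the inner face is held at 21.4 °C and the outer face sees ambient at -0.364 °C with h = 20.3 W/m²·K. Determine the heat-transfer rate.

Series thermal resistances, inner to outer:
  R_borosilicate glass = L/(kA) = 0.00252/(1.25·4.16) = 4.846×10^-4 K/W
  R_polyurethane foam = L/(kA) = 0.0126/(0.0269·4.16) = 0.1126 K/W
  R_conv,out = 1/(hA) = 1/(20.3·4.16) = 0.01184 K/W
ΣR = 4.846×10^-4 + 0.1126 + 0.01184 = 0.1249 K/W
Q = ΔT/ΣR = (21.4 °C − -0.364 °C)/0.1249 = 174 W

Q = 174 W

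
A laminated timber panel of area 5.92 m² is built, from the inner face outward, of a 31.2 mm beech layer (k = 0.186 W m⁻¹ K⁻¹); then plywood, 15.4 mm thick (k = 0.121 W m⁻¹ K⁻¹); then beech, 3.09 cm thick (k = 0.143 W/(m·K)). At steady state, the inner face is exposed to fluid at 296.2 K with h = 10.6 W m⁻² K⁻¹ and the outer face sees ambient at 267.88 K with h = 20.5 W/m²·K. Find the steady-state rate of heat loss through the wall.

Q = 256 W

Series thermal resistances, inner to outer:
  R_conv,in = 1/(hA) = 1/(10.6·5.92) = 0.01594 K/W
  R_beech = L/(kA) = 0.0312/(0.186·5.92) = 0.02833 K/W
  R_plywood = L/(kA) = 0.0154/(0.121·5.92) = 0.02150 K/W
  R_beech = L/(kA) = 0.0309/(0.143·5.92) = 0.03650 K/W
  R_conv,out = 1/(hA) = 1/(20.5·5.92) = 0.008240 K/W
ΣR = 0.01594 + 0.02833 + 0.02150 + 0.03650 + 0.008240 = 0.1105 K/W
Q = ΔT/ΣR = (296.2 K − 267.88 K)/0.1105 = 256 W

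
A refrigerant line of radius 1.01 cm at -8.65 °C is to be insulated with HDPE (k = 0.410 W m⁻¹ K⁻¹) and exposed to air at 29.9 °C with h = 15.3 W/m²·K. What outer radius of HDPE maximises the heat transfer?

For a cylinder, r_cr = k_ins/h = 0.410/15.3 = 0.0268 m = 2.68 cm

r_cr = 2.68 cm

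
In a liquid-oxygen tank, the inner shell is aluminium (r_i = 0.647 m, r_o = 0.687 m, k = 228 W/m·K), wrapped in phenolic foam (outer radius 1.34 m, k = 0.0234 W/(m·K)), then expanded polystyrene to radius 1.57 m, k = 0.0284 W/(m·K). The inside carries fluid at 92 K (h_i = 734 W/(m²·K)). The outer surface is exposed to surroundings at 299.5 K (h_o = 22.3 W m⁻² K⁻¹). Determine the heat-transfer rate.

Q = 76.3 W

Resistance network (inner→outer):
  R_conv,in = 1/(4πr²h) = 1/(4π·0.647²·734) = 2.590×10^-4 K/W
  R_aluminium = (1/0.647 − 1/0.687)/(4πk) = 0.08999/(4π·228) = 3.141×10^-5 K/W
  R_phenolic foam = (1/0.687 − 1/1.34)/(4πk) = 0.7093/(4π·0.0234) = 2.412 K/W
  R_expanded polystyrene = (1/1.34 − 1/1.57)/(4πk) = 0.1093/(4π·0.0284) = 0.3063 K/W
  R_conv,out = 1/(4πr²h) = 1/(4π·1.57²·22.3) = 0.001448 K/W
ΣR = 2.590×10^-4 + 3.141×10^-5 + 2.412 + 0.3063 + 0.001448 = 2.720 K/W
Q = ΔT/ΣR = (92 K − 299.5 K)/2.720 = -76.3 W
(Negative Q ⇒ heat flows inward; heat gain = 76.3 W.)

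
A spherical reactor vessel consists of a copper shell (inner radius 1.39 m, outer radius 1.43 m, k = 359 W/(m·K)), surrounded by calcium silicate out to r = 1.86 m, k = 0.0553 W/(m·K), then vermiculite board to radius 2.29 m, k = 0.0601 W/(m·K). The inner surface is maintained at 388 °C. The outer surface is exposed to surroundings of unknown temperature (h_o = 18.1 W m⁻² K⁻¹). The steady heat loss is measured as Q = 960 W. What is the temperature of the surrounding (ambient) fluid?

T_out = 35.5 °C

Sum the resistances:
  R_copper = (1/1.39 − 1/1.43)/(4πk) = 0.02012/(4π·359) = 4.461×10^-6 K/W
  R_calcium silicate = (1/1.43 − 1/1.86)/(4πk) = 0.1617/(4π·0.0553) = 0.2326 K/W
  R_vermiculite board = (1/1.86 − 1/2.29)/(4πk) = 0.1010/(4π·0.0601) = 0.1337 K/W
  R_conv,out = 1/(4πr²h) = 1/(4π·2.29²·18.1) = 8.384×10^-4 K/W
ΣR = 0.3672 K/W
ΔT = Q·ΣR = 960 × 0.3672 = 352.5 K
Heat flows outward, so T_out = T_in − ΔT = 388 − 352.5 = 35.5 °C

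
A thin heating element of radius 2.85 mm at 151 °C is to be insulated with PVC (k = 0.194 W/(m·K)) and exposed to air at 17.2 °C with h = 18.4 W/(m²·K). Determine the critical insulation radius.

For a cylinder, r_cr = k_ins/h = 0.194/18.4 = 0.0105 m = 1.05 cm

r_cr = 1.05 cm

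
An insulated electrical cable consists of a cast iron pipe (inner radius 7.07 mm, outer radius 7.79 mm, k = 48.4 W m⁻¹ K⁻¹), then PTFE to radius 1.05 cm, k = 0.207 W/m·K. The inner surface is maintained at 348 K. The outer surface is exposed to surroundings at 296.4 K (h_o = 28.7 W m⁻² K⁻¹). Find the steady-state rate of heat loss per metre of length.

Q' = 68.1 W/m

Series thermal resistances, inner to outer:
  R'_cast iron = ln(0.00779/0.00707)/(2πk) = 0.09698/(2π·48.4) = 3.189×10^-4 m·K/W
  R'_PTFE = ln(0.0105/0.00779)/(2πk) = 0.2985/(2π·0.207) = 0.2295 m·K/W
  R'_conv,out = 1/(2πr h) = 1/(2π·0.0105·28.7) = 0.5281 m·K/W
ΣR = 3.189×10^-4 + 0.2295 + 0.5281 = 0.7579 m·K/W
Q' = ΔT/ΣR = (348 K − 296.4 K)/0.7579 = 68.1 W/m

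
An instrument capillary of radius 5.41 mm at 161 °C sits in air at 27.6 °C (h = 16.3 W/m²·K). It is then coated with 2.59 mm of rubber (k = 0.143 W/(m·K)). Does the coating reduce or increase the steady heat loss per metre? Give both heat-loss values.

increases: 73.9 → 80.6 W/m

Critical radius for a cylinder: r_cr = k/h = 0.00877 m = 0.877 cm.
Outer radius after coating: r₂ = 0.00541 + 0.00259 = 0.00800 m.
Since r₁ < r_cr and r₂ ≤ r_cr, the coating moves toward the maximum at r_cr — heat loss rises.
Bare: R = 1/(2πr₁h) = 1.805 m·K/W; Q = 133.4/1.805 = 73.9 W/m.
Coated: R = R_cond + R_conv = 1.656 m·K/W; Q = 133.4/1.656 = 80.6 W/m.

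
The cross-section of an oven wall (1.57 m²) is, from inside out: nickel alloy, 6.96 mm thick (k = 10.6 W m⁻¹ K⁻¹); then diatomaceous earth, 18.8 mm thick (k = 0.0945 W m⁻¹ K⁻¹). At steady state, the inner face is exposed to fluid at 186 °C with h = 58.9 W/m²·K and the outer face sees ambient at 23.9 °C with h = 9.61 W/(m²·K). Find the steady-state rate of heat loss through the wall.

Q = 794 W

Series thermal resistances, inner to outer:
  R_conv,in = 1/(hA) = 1/(58.9·1.57) = 0.01081 K/W
  R_nickel alloy = L/(kA) = 0.00696/(10.6·1.57) = 4.182×10^-4 K/W
  R_diatomaceous earth = L/(kA) = 0.0188/(0.0945·1.57) = 0.1267 K/W
  R_conv,out = 1/(hA) = 1/(9.61·1.57) = 0.06628 K/W
ΣR = 0.01081 + 4.182×10^-4 + 0.1267 + 0.06628 = 0.2042 K/W
Q = ΔT/ΣR = (186 °C − 23.9 °C)/0.2042 = 794 W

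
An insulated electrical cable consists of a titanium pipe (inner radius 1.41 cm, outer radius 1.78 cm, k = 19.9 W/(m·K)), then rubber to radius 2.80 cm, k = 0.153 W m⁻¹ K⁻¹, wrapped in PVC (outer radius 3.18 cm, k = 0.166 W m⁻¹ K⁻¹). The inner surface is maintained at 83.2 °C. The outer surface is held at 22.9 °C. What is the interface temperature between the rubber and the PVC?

Treat each layer as a resistance in series:
  R'_titanium = ln(0.0178/0.0141)/(2πk) = 0.2330/(2π·19.9) = 0.001864 m·K/W
  R'_rubber = ln(0.0280/0.0178)/(2πk) = 0.4530/(2π·0.153) = 0.4712 m·K/W
  R'_PVC = ln(0.0318/0.0280)/(2πk) = 0.1273/(2π·0.166) = 0.1220 m·K/W
ΣR = 0.001864 + 0.4712 + 0.1220 = 0.5951 m·K/W
Q' = ΔT/ΣR = (83.2 °C − 22.9 °C)/0.5951 = 101.3 W/m
From the inner boundary to the rubber/PVC interface, ΣR_partial = 0.4731 m·K/W.
T_interface = T_in − Q'·ΣR_partial = 83.2 °C − (101.3)(0.4731) = 35.3 °C

T = 35.3 °C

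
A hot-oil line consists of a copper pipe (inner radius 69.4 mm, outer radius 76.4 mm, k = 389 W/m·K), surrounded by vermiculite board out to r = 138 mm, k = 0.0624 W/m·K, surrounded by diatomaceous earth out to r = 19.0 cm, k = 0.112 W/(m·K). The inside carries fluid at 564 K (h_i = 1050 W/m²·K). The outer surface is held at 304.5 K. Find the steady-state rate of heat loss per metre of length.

Q' = 132 W/m

Resistance network (inner→outer):
  R'_conv,in = 1/(2πr h) = 1/(2π·0.0694·1050) = 0.002184 m·K/W
  R'_copper = ln(0.0764/0.0694)/(2πk) = 0.09610/(2π·389) = 3.932×10^-5 m·K/W
  R'_vermiculite board = ln(0.138/0.0764)/(2πk) = 0.5913/(2π·0.0624) = 1.508 m·K/W
  R'_diatomaceous earth = ln(0.190/0.138)/(2πk) = 0.3198/(2π·0.112) = 0.4544 m·K/W
ΣR = 0.002184 + 3.932×10^-5 + 1.508 + 0.4544 = 1.965 m·K/W
Q' = ΔT/ΣR = (564 K − 304.5 K)/1.965 = 132 W/m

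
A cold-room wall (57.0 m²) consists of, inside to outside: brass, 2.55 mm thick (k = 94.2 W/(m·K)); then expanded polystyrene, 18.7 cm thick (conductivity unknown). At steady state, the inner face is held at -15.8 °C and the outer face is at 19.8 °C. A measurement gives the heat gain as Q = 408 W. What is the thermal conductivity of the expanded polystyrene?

k = 0.0376 W/m·K

ΣR = ΔT/Q = |-15.8 − 19.8|/408 = 0.08725 K/W
Known resistances:
  R_brass = L/(kA) = 0.00255/(94.2·57.0) = 4.749×10^-7 K/W
R_expanded polystyrene = ΣR − ΣR_known = 0.08725 − 4.749×10^-7 = 0.08725 K/W
L/(kA) = 0.08725 ⇒ k = 0.187/(0.08725·57.0) = 0.0376 W/m·K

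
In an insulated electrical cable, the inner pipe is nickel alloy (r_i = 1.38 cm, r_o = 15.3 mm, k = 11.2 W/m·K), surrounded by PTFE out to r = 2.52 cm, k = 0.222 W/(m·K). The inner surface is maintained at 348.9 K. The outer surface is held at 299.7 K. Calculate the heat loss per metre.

Resistance network (inner→outer):
  R'_nickel alloy = ln(0.0153/0.0138)/(2πk) = 0.1032/(2π·11.2) = 0.001466 m·K/W
  R'_PTFE = ln(0.0252/0.0153)/(2πk) = 0.4990/(2π·0.222) = 0.3577 m·K/W
ΣR = 0.001466 + 0.3577 = 0.3592 m·K/W
Q' = ΔT/ΣR = (348.9 K − 299.7 K)/0.3592 = 137 W/m

Q' = 137 W/m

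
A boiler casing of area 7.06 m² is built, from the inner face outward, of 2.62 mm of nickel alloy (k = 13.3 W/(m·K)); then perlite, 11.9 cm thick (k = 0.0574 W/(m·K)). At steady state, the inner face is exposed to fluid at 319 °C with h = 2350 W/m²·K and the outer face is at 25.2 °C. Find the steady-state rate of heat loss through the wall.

Q = 1000 W

Series thermal resistances, inner to outer:
  R_conv,in = 1/(hA) = 1/(2350·7.06) = 6.027×10^-5 K/W
  R_nickel alloy = L/(kA) = 0.00262/(13.3·7.06) = 2.790×10^-5 K/W
  R_perlite = L/(kA) = 0.119/(0.0574·7.06) = 0.2937 K/W
ΣR = 6.027×10^-5 + 2.790×10^-5 + 0.2937 = 0.2938 K/W
Q = ΔT/ΣR = (319 °C − 25.2 °C)/0.2938 = 1000 W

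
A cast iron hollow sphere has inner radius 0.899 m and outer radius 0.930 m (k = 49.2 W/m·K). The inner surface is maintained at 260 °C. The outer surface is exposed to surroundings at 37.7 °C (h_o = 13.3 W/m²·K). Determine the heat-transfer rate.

Treat each layer as a resistance in series:
  R_cast iron = (1/0.899 − 1/0.930)/(4πk) = 0.03708/(4π·49.2) = 5.997×10^-5 K/W
  R_conv,out = 1/(4πr²h) = 1/(4π·0.930²·13.3) = 0.006918 K/W
ΣR = 5.997×10^-5 + 0.006918 = 0.006978 K/W
Q = ΔT/ΣR = (260 °C − 37.7 °C)/0.006978 = 31900 W

Q = 31900 W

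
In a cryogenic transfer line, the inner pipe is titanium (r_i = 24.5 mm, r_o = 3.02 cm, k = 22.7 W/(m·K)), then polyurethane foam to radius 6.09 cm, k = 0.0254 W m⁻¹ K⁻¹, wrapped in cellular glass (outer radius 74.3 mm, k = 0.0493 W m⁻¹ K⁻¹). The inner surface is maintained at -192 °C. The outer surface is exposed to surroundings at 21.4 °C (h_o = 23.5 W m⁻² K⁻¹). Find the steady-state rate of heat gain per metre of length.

Q' = 41.6 W/m

Treat each layer as a resistance in series:
  R'_titanium = ln(0.0302/0.0245)/(2πk) = 0.2092/(2π·22.7) = 0.001467 m·K/W
  R'_polyurethane foam = ln(0.0609/0.0302)/(2πk) = 0.7014/(2π·0.0254) = 4.395 m·K/W
  R'_cellular glass = ln(0.0743/0.0609)/(2πk) = 0.1989/(2π·0.0493) = 0.6420 m·K/W
  R'_conv,out = 1/(2πr h) = 1/(2π·0.0743·23.5) = 0.09115 m·K/W
ΣR = 0.001467 + 4.395 + 0.6420 + 0.09115 = 5.130 m·K/W
Q' = ΔT/ΣR = (-192 °C − 21.4 °C)/5.130 = -41.6 W/m
(Negative Q' ⇒ heat flows inward; heat gain = 41.6 W/m.)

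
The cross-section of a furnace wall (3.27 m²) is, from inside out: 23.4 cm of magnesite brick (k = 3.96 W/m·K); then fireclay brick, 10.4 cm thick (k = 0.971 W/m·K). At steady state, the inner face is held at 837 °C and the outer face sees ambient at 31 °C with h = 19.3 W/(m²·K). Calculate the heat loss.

Resistance network (inner→outer):
  R_magnesite brick = L/(kA) = 0.234/(3.96·3.27) = 0.01807 K/W
  R_fireclay brick = L/(kA) = 0.104/(0.971·3.27) = 0.03275 K/W
  R_conv,out = 1/(hA) = 1/(19.3·3.27) = 0.01585 K/W
ΣR = 0.01807 + 0.03275 + 0.01585 = 0.06667 K/W
Q = ΔT/ΣR = (837 °C − 31 °C)/0.06667 = 12100 W

Q = 12.1 kW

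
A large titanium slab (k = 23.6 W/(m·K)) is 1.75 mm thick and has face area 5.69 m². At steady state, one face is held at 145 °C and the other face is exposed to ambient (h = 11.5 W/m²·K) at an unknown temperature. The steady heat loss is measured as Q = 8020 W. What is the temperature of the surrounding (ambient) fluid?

T_out = 22.3 °C

Series resistances:
  R_titanium = L/(kA) = 0.00175/(23.6·5.69) = 1.303×10^-5 K/W
  R_conv,out = 1/(hA) = 1/(11.5·5.69) = 0.01528 K/W
ΣR = 0.01530 K/W
ΔT = Q·ΣR = 8020 × 0.01530 = 122.7 K
Heat flows outward, so T_out = T_in − ΔT = 145 − 122.7 = 22.3 °C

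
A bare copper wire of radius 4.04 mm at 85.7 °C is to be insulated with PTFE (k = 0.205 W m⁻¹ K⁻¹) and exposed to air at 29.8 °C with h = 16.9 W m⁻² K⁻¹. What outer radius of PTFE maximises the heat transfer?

For a cylinder, r_cr = k_ins/h = 0.205/16.9 = 0.0121 m = 1.21 cm

r_cr = 1.21 cm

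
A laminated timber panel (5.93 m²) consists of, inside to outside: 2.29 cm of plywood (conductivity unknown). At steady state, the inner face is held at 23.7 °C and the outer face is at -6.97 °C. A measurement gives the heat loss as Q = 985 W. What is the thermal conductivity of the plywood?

k = 0.124 W/m·K

ΣR = ΔT/Q = |23.7 − -6.97|/985 = 0.03114 K/W
L/(kA) = 0.03114 ⇒ k = 0.0229/(0.03114·5.93) = 0.124 W/m·K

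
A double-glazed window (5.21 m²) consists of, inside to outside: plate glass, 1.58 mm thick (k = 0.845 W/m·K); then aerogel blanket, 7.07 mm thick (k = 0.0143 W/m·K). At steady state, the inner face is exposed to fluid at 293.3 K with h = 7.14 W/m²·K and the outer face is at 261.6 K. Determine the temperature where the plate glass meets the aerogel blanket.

T = 286.2 K

Series thermal resistances, inner to outer:
  R_conv,in = 1/(hA) = 1/(7.14·5.21) = 0.02688 K/W
  R_plate glass = L/(kA) = 0.00158/(0.845·5.21) = 3.589×10^-4 K/W
  R_aerogel blanket = L/(kA) = 0.00707/(0.0143·5.21) = 0.09490 K/W
ΣR = 0.02688 + 3.589×10^-4 + 0.09490 = 0.1221 K/W
Q = ΔT/ΣR = (293.3 K − 261.6 K)/0.1221 = 259.6 W
From the inner boundary to the plate glass/aerogel blanket interface, ΣR_partial = 0.02724 K/W.
T_interface = T_in − Q·ΣR_partial = 293.3 K − (259.6)(0.02724) = 286.2 K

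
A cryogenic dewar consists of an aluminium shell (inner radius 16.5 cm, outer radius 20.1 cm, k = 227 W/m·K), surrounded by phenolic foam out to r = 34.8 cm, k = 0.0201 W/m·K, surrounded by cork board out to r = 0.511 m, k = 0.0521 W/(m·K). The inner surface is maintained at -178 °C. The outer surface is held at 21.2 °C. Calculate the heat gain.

Treat each layer as a resistance in series:
  R_aluminium = (1/0.165 − 1/0.201)/(4πk) = 1.085/(4π·227) = 3.805×10^-4 K/W
  R_phenolic foam = (1/0.201 − 1/0.348)/(4πk) = 2.102/(4π·0.0201) = 8.320 K/W
  R_cork board = (1/0.348 − 1/0.511)/(4πk) = 0.9166/(4π·0.0521) = 1.400 K/W
ΣR = 3.805×10^-4 + 8.320 + 1.400 = 9.720 K/W
Q = ΔT/ΣR = (-178 °C − 21.2 °C)/9.720 = -20.5 W
(Negative Q ⇒ heat flows inward; heat gain = 20.5 W.)

Q = 20.5 W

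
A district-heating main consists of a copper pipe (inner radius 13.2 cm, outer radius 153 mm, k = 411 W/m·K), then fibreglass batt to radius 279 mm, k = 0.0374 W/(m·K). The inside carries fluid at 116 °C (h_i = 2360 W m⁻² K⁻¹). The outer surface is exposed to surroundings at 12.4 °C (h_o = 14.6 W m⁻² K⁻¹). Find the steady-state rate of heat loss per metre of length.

Q' = 39.9 W/m

Resistance network (inner→outer):
  R'_conv,in = 1/(2πr h) = 1/(2π·0.132·2360) = 5.109×10^-4 m·K/W
  R'_copper = ln(0.153/0.132)/(2πk) = 0.1476/(2π·411) = 5.717×10^-5 m·K/W
  R'_fibreglass batt = ln(0.279/0.153)/(2πk) = 0.6008/(2π·0.0374) = 2.557 m·K/W
  R'_conv,out = 1/(2πr h) = 1/(2π·0.279·14.6) = 0.03907 m·K/W
ΣR = 5.109×10^-4 + 5.717×10^-5 + 2.557 + 0.03907 = 2.597 m·K/W
Q' = ΔT/ΣR = (116 °C − 12.4 °C)/2.597 = 39.9 W/m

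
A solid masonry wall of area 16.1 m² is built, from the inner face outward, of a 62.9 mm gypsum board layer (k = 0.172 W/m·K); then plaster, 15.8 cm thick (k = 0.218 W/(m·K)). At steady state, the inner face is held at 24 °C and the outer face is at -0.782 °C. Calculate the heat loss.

Resistance network (inner→outer):
  R_gypsum board = L/(kA) = 0.0629/(0.172·16.1) = 0.02271 K/W
  R_plaster = L/(kA) = 0.158/(0.218·16.1) = 0.04502 K/W
ΣR = 0.02271 + 0.04502 = 0.06773 K/W
Q = ΔT/ΣR = (24 °C − -0.782 °C)/0.06773 = 366 W

Q = 366 W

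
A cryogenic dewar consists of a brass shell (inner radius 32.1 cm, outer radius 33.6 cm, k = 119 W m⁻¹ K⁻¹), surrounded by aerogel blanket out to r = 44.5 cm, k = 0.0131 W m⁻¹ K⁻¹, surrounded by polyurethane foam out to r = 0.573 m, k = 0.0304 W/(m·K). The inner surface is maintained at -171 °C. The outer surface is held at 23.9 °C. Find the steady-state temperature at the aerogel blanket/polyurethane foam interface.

Resistance network (inner→outer):
  R_brass = (1/0.321 − 1/0.336)/(4πk) = 0.1391/(4π·119) = 9.300×10^-5 K/W
  R_aerogel blanket = (1/0.336 − 1/0.445)/(4πk) = 0.7290/(4π·0.0131) = 4.428 K/W
  R_polyurethane foam = (1/0.445 − 1/0.573)/(4πk) = 0.5020/(4π·0.0304) = 1.314 K/W
ΣR = 9.300×10^-5 + 4.428 + 1.314 = 5.742 K/W
Q = ΔT/ΣR = (-171 °C − 23.9 °C)/5.742 = -33.94 W
From the inner boundary to the aerogel blanket/polyurethane foam interface, ΣR_partial = 4.428 K/W.
T_interface = T_in − Q·ΣR_partial = -171 °C − (-33.94)(4.428) = -20.7 °C

T = -20.7 °C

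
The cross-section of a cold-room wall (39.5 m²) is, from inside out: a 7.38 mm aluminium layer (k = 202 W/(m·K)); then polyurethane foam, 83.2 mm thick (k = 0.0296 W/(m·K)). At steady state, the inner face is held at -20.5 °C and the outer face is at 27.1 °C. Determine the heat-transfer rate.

Q = 669 W

Treat each layer as a resistance in series:
  R_aluminium = L/(kA) = 0.00738/(202·39.5) = 9.249×10^-7 K/W
  R_polyurethane foam = L/(kA) = 0.0832/(0.0296·39.5) = 0.07116 K/W
ΣR = 9.249×10^-7 + 0.07116 = 0.07116 K/W
Q = ΔT/ΣR = (-20.5 °C − 27.1 °C)/0.07116 = -669 W
(Negative Q ⇒ heat flows inward; heat gain = 669 W.)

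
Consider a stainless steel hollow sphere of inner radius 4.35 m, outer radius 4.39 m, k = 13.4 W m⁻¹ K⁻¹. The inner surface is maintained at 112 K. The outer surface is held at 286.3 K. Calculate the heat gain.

Q = 1.40×10^7 W

Q = 4πk·ΔT/(1/r₁ − 1/r₂) = 4π × 13.4 × 174.3 / (1/4.35 − 1/4.39) = 1.40×10^7 W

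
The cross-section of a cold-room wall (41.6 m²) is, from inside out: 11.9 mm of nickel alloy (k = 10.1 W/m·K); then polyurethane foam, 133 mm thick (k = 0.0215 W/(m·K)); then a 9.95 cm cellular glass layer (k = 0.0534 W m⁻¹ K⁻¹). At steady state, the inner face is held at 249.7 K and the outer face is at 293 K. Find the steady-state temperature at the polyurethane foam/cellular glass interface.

T = 282.98 K

Series thermal resistances, inner to outer:
  R_nickel alloy = L/(kA) = 0.0119/(10.1·41.6) = 2.832×10^-5 K/W
  R_polyurethane foam = L/(kA) = 0.133/(0.0215·41.6) = 0.1487 K/W
  R_cellular glass = L/(kA) = 0.0995/(0.0534·41.6) = 0.04479 K/W
ΣR = 2.832×10^-5 + 0.1487 + 0.04479 = 0.1935 K/W
Q = ΔT/ΣR = (249.7 K − 293 K)/0.1935 = -223.8 W
From the inner boundary to the polyurethane foam/cellular glass interface, ΣR_partial = 0.1487 K/W.
T_interface = T_in − Q·ΣR_partial = 249.7 K − (-223.8)(0.1487) = 282.98 K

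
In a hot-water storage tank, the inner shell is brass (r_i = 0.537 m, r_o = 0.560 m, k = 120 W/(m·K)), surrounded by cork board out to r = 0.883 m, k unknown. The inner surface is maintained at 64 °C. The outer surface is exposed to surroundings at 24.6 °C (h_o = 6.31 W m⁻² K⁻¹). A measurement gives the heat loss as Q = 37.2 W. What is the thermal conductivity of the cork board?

ΣR = ΔT/Q = |64 − 24.6|/37.2 = 1.059 K/W
Known resistances:
  R_brass = (1/0.537 − 1/0.560)/(4πk) = 0.07648/(4π·120) = 5.072×10^-5 K/W
  R_conv,out = 1/(4πr²h) = 1/(4π·0.883²·6.31) = 0.01617 K/W
R_cork board = ΣR − ΣR_known = 1.059 − 0.01622 = 1.043 K/W
(1/r₁−1/r₂)/(4πk) = 1.043 ⇒ k = 0.6532/(4π·1.043) = 0.0498 W/m·K

k = 0.0498 W/m·K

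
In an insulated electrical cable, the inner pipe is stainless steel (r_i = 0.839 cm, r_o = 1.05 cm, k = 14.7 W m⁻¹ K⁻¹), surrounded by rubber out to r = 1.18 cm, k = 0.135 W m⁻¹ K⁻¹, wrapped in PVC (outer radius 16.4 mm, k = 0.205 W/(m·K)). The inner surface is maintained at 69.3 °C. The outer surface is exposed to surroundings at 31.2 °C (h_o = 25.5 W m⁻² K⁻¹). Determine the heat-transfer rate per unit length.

Resistance network (inner→outer):
  R'_stainless steel = ln(0.0105/0.00839)/(2πk) = 0.2243/(2π·14.7) = 0.002429 m·K/W
  R'_rubber = ln(0.0118/0.0105)/(2πk) = 0.1167/(2π·0.135) = 0.1376 m·K/W
  R'_PVC = ln(0.0164/0.0118)/(2πk) = 0.3292/(2π·0.205) = 0.2556 m·K/W
  R'_conv,out = 1/(2πr h) = 1/(2π·0.0164·25.5) = 0.3806 m·K/W
ΣR = 0.002429 + 0.1376 + 0.2556 + 0.3806 = 0.7762 m·K/W
Q' = ΔT/ΣR = (69.3 °C − 31.2 °C)/0.7762 = 49.1 W/m

Q' = 49.1 W/m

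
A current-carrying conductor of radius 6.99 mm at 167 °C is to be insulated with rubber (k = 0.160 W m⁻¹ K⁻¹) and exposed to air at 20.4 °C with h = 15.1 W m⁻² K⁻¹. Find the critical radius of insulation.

For a cylinder, r_cr = k_ins/h = 0.160/15.1 = 0.0106 m = 1.06 cm

r_cr = 1.06 cm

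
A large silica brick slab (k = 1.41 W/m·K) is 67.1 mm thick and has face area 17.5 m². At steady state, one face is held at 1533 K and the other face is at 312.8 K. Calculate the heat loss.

Q = kA·ΔT/L = 1.41 × 17.5 × |1533 K − 312.8 K| / 0.0671 = 4.49×10^5 W

Q = 449 kW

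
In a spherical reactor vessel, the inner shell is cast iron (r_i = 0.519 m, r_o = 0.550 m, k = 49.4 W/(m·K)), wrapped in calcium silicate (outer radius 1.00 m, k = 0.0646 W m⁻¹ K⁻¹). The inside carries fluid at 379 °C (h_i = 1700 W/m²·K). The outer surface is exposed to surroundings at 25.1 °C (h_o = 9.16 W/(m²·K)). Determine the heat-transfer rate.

Treat each layer as a resistance in series:
  R_conv,in = 1/(4πr²h) = 1/(4π·0.519²·1700) = 1.738×10^-4 K/W
  R_cast iron = (1/0.519 − 1/0.550)/(4πk) = 0.1086/(4π·49.4) = 1.749×10^-4 K/W
  R_calcium silicate = (1/0.550 − 1/1.00)/(4πk) = 0.8182/(4π·0.0646) = 1.008 K/W
  R_conv,out = 1/(4πr²h) = 1/(4π·1.00²·9.16) = 0.008687 K/W
ΣR = 1.738×10^-4 + 1.749×10^-4 + 1.008 + 0.008687 = 1.017 K/W
Q = ΔT/ΣR = (379 °C − 25.1 °C)/1.017 = 348 W

Q = 348 W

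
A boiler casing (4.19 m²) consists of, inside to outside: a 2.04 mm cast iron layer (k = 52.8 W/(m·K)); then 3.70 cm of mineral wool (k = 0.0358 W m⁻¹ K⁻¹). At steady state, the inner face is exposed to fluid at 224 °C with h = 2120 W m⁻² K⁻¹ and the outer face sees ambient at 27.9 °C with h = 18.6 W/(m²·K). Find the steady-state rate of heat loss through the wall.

Series thermal resistances, inner to outer:
  R_conv,in = 1/(hA) = 1/(2120·4.19) = 1.126×10^-4 K/W
  R_cast iron = L/(kA) = 0.00204/(52.8·4.19) = 9.221×10^-6 K/W
  R_mineral wool = L/(kA) = 0.0370/(0.0358·4.19) = 0.2467 K/W
  R_conv,out = 1/(hA) = 1/(18.6·4.19) = 0.01283 K/W
ΣR = 1.126×10^-4 + 9.221×10^-6 + 0.2467 + 0.01283 = 0.2597 K/W
Q = ΔT/ΣR = (224 °C − 27.9 °C)/0.2597 = 755 W

Q = 755 W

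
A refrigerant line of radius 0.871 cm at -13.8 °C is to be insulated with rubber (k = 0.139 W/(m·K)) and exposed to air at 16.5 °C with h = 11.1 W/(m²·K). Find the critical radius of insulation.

r_cr = 1.25 cm

For a cylinder, r_cr = k_ins/h = 0.139/11.1 = 0.0125 m = 1.25 cm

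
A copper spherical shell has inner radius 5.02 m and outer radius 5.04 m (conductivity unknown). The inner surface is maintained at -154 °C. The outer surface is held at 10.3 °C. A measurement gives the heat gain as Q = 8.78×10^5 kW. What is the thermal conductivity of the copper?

k = 336 W/m·K

ΣR = ΔT/Q = |-154 − 10.3|/8.78×10^8 = 1.871×10^-7 K/W
(1/r₁−1/r₂)/(4πk) = 1.871×10^-7 ⇒ k = 7.905×10^-4/(4π·1.871×10^-7) = 336 W/m·K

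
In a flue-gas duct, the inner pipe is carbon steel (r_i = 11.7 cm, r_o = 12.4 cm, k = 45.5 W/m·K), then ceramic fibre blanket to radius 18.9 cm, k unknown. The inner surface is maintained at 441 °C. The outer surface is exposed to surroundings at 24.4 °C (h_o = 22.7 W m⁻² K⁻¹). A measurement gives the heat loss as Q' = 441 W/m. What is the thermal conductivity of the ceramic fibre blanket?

ΣR = ΔT/Q' = |441 − 24.4|/441 = 0.9447 m·K/W
Known resistances:
  R'_carbon steel = ln(0.124/0.117)/(2πk) = 0.05811/(2π·45.5) = 2.033×10^-4 m·K/W
  R'_conv,out = 1/(2πr h) = 1/(2π·0.189·22.7) = 0.03710 m·K/W
R_ceramic fibre blanket = ΣR − ΣR_known = 0.9447 − 0.03730 = 0.9074 m·K/W
ln(r₂/r₁)/(2πk) = 0.9074 ⇒ k = 0.4215/(2π·0.9074) = 0.0739 W/m·K

k = 0.0739 W/m·K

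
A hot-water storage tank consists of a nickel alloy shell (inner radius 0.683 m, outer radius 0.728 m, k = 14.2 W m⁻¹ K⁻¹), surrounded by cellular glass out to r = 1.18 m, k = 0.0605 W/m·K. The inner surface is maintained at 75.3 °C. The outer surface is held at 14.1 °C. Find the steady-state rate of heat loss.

Q = 88.4 W

Series thermal resistances, inner to outer:
  R_nickel alloy = (1/0.683 − 1/0.728)/(4πk) = 0.09050/(4π·14.2) = 5.072×10^-4 K/W
  R_cellular glass = (1/0.728 − 1/1.18)/(4πk) = 0.5262/(4π·0.0605) = 0.6921 K/W
ΣR = 5.072×10^-4 + 0.6921 = 0.6926 K/W
Q = ΔT/ΣR = (75.3 °C − 14.1 °C)/0.6926 = 88.4 W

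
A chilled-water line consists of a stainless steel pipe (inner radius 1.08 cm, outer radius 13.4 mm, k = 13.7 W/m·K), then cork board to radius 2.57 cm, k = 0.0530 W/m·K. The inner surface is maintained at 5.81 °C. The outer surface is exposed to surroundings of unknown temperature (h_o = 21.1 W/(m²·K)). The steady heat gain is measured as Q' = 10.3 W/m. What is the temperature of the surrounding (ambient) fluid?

T_out = 29.0 °C

Sum the resistances:
  R'_stainless steel = ln(0.0134/0.0108)/(2πk) = 0.2157/(2π·13.7) = 0.002506 m·K/W
  R'_cork board = ln(0.0257/0.0134)/(2πk) = 0.6512/(2π·0.0530) = 1.956 m·K/W
  R'_conv,out = 1/(2πr h) = 1/(2π·0.0257·21.1) = 0.2935 m·K/W
ΣR = 2.252 m·K/W
ΔT = Q'·ΣR = 10.3 × 2.252 = 23.20 K
Heat flows inward, so T_out = T_in + ΔT = 5.81 + 23.20 = 29.0 °C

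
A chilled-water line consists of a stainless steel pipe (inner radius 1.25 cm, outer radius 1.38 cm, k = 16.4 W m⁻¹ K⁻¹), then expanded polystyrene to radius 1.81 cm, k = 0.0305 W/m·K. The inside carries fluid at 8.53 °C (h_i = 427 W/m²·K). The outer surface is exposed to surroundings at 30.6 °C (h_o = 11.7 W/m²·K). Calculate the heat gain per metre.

Treat each layer as a resistance in series:
  R'_conv,in = 1/(2πr h) = 1/(2π·0.0125·427) = 0.02982 m·K/W
  R'_stainless steel = ln(0.0138/0.0125)/(2πk) = 0.09894/(2π·16.4) = 9.602×10^-4 m·K/W
  R'_expanded polystyrene = ln(0.0181/0.0138)/(2πk) = 0.2712/(2π·0.0305) = 1.415 m·K/W
  R'_conv,out = 1/(2πr h) = 1/(2π·0.0181·11.7) = 0.7515 m·K/W
ΣR = 0.02982 + 9.602×10^-4 + 1.415 + 0.7515 = 2.197 m·K/W
Q' = ΔT/ΣR = (8.53 °C − 30.6 °C)/2.197 = -10.0 W/m
(Negative Q' ⇒ heat flows inward; heat gain = 10.0 W/m.)

Q' = 10.0 W/m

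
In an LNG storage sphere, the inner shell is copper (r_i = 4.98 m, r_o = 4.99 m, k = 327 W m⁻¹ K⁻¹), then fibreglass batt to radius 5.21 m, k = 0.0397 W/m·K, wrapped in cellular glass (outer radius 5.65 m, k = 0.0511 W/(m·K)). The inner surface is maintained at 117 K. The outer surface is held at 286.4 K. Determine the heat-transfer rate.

Q = 4.21 kW

Treat each layer as a resistance in series:
  R_copper = (1/4.98 − 1/4.99)/(4πk) = 4.024×10^-4/(4π·327) = 9.793×10^-8 K/W
  R_fibreglass batt = (1/4.99 − 1/5.21)/(4πk) = 0.008462/(4π·0.0397) = 0.01696 K/W
  R_cellular glass = (1/5.21 − 1/5.65)/(4πk) = 0.01495/(4π·0.0511) = 0.02328 K/W
ΣR = 9.793×10^-8 + 0.01696 + 0.02328 = 0.04024 K/W
Q = ΔT/ΣR = (117 K − 286.4 K)/0.04024 = -4210 W
(Negative Q ⇒ heat flows inward; heat gain = 4210 W.)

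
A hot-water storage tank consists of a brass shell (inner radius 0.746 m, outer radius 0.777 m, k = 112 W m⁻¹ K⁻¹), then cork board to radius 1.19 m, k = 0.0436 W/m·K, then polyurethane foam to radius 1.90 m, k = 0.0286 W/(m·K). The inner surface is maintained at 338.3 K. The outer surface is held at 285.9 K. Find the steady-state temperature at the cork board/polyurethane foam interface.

T = 313.0 K

Series thermal resistances, inner to outer:
  R_brass = (1/0.746 − 1/0.777)/(4πk) = 0.05348/(4π·112) = 3.800×10^-5 K/W
  R_cork board = (1/0.777 − 1/1.19)/(4πk) = 0.4467/(4π·0.0436) = 0.8152 K/W
  R_polyurethane foam = (1/1.19 − 1/1.90)/(4πk) = 0.3140/(4π·0.0286) = 0.8737 K/W
ΣR = 3.800×10^-5 + 0.8152 + 0.8737 = 1.689 K/W
Q = ΔT/ΣR = (338.3 K − 285.9 K)/1.689 = 31.02 W
From the inner boundary to the cork board/polyurethane foam interface, ΣR_partial = 0.8152 K/W.
T_interface = T_in − Q·ΣR_partial = 338.3 K − (31.02)(0.8152) = 313.0 K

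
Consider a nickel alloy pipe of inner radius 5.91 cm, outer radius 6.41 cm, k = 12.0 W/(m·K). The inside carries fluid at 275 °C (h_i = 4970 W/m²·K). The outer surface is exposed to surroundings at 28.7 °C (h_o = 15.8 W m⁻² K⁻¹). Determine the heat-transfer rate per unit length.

Resistance network (inner→outer):
  R'_conv,in = 1/(2πr h) = 1/(2π·0.0591·4970) = 5.418×10^-4 m·K/W
  R'_nickel alloy = ln(0.0641/0.0591)/(2πk) = 0.08121/(2π·12.0) = 0.001077 m·K/W
  R'_conv,out = 1/(2πr h) = 1/(2π·0.0641·15.8) = 0.1571 m·K/W
ΣR = 5.418×10^-4 + 0.001077 + 0.1571 = 0.1587 m·K/W
Q' = ΔT/ΣR = (275 °C − 28.7 °C)/0.1587 = 1550 W/m

Q' = 1550 W/m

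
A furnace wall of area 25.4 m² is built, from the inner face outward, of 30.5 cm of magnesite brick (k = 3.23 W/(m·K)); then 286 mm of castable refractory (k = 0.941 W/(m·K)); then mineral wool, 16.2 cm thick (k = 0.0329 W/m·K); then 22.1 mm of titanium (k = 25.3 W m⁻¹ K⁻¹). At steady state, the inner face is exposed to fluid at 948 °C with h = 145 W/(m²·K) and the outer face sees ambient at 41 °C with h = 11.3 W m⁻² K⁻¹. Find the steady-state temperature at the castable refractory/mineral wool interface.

T = 880 °C

Treat each layer as a resistance in series:
  R_conv,in = 1/(hA) = 1/(145·25.4) = 2.715×10^-4 K/W
  R_magnesite brick = L/(kA) = 0.305/(3.23·25.4) = 0.003718 K/W
  R_castable refractory = L/(kA) = 0.286/(0.941·25.4) = 0.01197 K/W
  R_mineral wool = L/(kA) = 0.162/(0.0329·25.4) = 0.1939 K/W
  R_titanium = L/(kA) = 0.0221/(25.3·25.4) = 3.439×10^-5 K/W
  R_conv,out = 1/(hA) = 1/(11.3·25.4) = 0.003484 K/W
ΣR = 2.715×10^-4 + 0.003718 + 0.01197 + 0.1939 + 3.439×10^-5 + 0.003484 = 0.2134 K/W
Q = ΔT/ΣR = (948 °C − 41 °C)/0.2134 = 4250 W
From the inner boundary to the castable refractory/mineral wool interface, ΣR_partial = 0.01596 K/W.
T_interface = T_in − Q·ΣR_partial = 948 °C − (4250)(0.01596) = 880 °C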